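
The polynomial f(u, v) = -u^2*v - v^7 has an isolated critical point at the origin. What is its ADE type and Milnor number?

Type D8, Milnor number mu = 8.

The Hessian of f at 0 has rank 0. Corank 2; j^3 = -u^2*v has shape L^2 M (L != M), so D-series; mu = 8 gives D_8.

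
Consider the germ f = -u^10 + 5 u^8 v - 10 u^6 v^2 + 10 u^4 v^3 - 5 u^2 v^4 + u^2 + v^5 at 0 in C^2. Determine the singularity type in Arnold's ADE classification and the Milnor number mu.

Type A_4, Milnor number mu = 4.

The Hessian of f at 0 has rank 1. Corank 1: A-series; mu = 4 gives A_4.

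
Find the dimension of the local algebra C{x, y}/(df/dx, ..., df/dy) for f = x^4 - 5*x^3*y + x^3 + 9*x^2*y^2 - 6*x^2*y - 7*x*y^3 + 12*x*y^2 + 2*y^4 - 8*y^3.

7

The Hessian of f at 0 is [[0, 0], [0, 0]] with rank 0, so corank 2. A Groebner basis of the Jacobian ideal J(f) in C{x,y} is {3*x^2 - 12*x*y + y^4 + y^3 + 12*y^2, x^3 + 18*x^2 - 72*x*y - 2*y^3 + 72*y^2, x^2*y + 7*x^2 - 28*x*y - 5*y^3/3 + 28*y^2, 2*x^2 + x*y^2 - 8*x*y - 4*y^3/3 + 8*y^2}; counting standard monomials gives mu = 7. Corank 2; j^3 = (x - 2*y)^3 is a perfect cube, so E-series; the 4-jet and mu = 7 give E_7.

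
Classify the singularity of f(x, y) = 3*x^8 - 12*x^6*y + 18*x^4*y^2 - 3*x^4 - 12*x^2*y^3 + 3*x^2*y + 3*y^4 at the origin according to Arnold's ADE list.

D_5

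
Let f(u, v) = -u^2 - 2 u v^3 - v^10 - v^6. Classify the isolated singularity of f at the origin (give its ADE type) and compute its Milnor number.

The Hessian of f at 0 has rank 1. Corank 1: A-series; mu = 9 gives A_9.

Type A9, Milnor number mu = 9.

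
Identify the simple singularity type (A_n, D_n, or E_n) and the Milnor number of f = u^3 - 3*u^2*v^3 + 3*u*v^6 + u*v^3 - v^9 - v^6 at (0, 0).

The Hessian of f at 0 is [[0, 0], [0, 0]] with rank 0, so corank 2. A Groebner basis of the Jacobian ideal J(f) in C{u,v} is {u^3, u*v^2, 3*u^2 + v^3}; counting standard monomials gives mu = 7. Corank 2; j^3 = u^3 is a perfect cube, so E-series; the 4-jet and mu = 7 give E_7.

Type E_{7}, Milnor number mu = 7.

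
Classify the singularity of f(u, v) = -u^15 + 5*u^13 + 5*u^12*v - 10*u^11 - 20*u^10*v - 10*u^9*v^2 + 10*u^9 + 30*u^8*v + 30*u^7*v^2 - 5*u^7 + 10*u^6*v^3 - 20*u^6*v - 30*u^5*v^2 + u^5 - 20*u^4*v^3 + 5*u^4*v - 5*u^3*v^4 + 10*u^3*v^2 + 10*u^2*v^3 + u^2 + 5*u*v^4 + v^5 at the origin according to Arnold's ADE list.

The Hessian of f at 0 has rank 1. Corank 1: A-series; mu = 4 gives A_4.

A4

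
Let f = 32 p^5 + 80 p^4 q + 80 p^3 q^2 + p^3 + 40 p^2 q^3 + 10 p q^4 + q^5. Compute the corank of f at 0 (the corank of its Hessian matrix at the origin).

Hessian at 0 has rank 0.

2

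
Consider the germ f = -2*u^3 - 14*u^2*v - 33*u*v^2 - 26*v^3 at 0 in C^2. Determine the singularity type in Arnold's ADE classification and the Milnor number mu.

Type D_{4}, Milnor number mu = 4.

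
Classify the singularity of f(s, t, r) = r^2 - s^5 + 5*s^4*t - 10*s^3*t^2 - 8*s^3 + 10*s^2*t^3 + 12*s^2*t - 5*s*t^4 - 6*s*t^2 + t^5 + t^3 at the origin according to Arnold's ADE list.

The Hessian of f at 0 has rank 1. Corank 2; j^3 = -(2*s - t)^3 is a perfect cube, so E-series; the 5-jet and mu = 8 give E_8.

E_{8}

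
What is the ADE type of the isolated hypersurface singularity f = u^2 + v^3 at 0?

A_{2}

The Hessian of f at 0 is [[2, 0], [0, 0]] with rank 1, so corank 1. A Groebner basis of the Jacobian ideal J(f) in C{u,v} is {v^2, u}; counting standard monomials gives mu = 2. Corank 1: A-series; mu = 2 gives A_2.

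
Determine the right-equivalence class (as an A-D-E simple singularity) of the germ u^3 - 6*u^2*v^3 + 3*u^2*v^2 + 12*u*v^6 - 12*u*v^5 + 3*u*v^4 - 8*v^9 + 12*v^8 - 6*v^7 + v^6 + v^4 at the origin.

The Hessian of f at 0 has rank 0. Corank 2; j^3 = u^3 is a perfect cube, so E-series; the 4-jet and mu = 6 give E_6.

E_6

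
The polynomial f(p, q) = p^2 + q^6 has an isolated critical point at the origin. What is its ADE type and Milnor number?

Type A_5, Milnor number mu = 5.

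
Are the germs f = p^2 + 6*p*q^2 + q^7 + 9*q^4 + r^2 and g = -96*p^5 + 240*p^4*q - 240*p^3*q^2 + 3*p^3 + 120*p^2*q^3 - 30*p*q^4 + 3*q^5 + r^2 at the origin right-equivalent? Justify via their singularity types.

No.

The Hessian of f at 0 has rank 2. Corank 1: A-series; mu = 6 gives A_6. The Hessian of g at 0 has rank 1. Corank 2; j^3 = 3*p^3 is a perfect cube, so E-series; the 5-jet and mu = 8 give E_8. f is A_6 but g is E_8, hence not right-equivalent.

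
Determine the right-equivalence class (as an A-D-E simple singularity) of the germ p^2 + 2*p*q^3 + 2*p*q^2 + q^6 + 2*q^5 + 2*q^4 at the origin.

A_{3}

The Hessian of f at 0 is [[2, 0], [0, 0]] with rank 1, so corank 1. A Groebner basis of the Jacobian ideal J(f) in C{p,q} is {p^2, p*q, p + q^2}; counting standard monomials gives mu = 3. Corank 1: A-series; mu = 3 gives A_3.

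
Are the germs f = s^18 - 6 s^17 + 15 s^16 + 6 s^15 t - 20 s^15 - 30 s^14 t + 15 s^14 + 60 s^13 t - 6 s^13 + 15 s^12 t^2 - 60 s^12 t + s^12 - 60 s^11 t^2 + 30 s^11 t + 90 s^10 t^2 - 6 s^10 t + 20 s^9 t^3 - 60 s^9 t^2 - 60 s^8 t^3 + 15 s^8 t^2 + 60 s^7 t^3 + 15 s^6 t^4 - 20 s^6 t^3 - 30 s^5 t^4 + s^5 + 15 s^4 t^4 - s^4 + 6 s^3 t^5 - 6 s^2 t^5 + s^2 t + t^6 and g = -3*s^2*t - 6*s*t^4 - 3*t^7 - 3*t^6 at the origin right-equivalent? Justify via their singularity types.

Yes.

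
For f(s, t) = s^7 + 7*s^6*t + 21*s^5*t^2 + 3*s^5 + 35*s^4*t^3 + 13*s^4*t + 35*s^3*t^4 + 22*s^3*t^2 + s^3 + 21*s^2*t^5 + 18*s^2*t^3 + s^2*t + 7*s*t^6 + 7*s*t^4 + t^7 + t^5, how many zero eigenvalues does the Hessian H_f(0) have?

2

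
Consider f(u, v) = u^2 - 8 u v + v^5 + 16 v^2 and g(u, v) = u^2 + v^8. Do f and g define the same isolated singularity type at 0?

No.

The Hessian of f at 0 is [[2, -8], [-8, 32]] with rank 1, so corank 1. A Groebner basis of the Jacobian ideal J(f) in C{u,v} is {v^4, u - 4*v}; counting standard monomials gives mu = 4. Corank 1: A-series; mu = 4 gives A_4. The Hessian of g at 0 is [[2, 0], [0, 0]] with rank 1, so corank 1. A Groebner basis of the Jacobian ideal J(g) in C{u,v} is {v^7, u}; counting standard monomials gives mu = 7. Corank 1: A-series; mu = 7 gives A_7. f is A_4 but g is A_7, hence not right-equivalent.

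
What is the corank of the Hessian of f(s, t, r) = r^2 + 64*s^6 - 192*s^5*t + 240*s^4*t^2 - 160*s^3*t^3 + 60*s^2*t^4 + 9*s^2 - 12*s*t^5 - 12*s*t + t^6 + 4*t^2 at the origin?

1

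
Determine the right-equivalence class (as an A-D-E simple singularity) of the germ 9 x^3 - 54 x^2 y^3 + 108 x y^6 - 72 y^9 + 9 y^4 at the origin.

The Hessian of f at 0 has rank 0. Corank 2; j^3 = 9*x^3 is a perfect cube, so E-series; the 4-jet and mu = 6 give E_6.

E_6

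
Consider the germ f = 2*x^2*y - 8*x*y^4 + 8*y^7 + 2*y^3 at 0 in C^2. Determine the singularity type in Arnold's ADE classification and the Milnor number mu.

Type D_4, Milnor number mu = 4.

The Hessian of f at 0 is [[0, 0], [0, 0]] with rank 0, so corank 2. A Groebner basis of the Jacobian ideal J(f) in C{x,y} is {y^3, x^2 + 3*y^2, x*y}; counting standard monomials gives mu = 4. Corank 2; j^3 = 2*y*(x^2 + y^2) splits into three distinct lines over C (the quadratic factor has nonzero discriminant), so D_4.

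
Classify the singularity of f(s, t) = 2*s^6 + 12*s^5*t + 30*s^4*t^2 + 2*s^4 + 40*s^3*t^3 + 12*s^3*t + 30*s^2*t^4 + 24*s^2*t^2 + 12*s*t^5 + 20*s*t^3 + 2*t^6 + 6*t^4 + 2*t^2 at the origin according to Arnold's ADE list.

A_{3}

The Hessian of f at 0 has rank 1. Corank 1: A-series; mu = 3 gives A_3.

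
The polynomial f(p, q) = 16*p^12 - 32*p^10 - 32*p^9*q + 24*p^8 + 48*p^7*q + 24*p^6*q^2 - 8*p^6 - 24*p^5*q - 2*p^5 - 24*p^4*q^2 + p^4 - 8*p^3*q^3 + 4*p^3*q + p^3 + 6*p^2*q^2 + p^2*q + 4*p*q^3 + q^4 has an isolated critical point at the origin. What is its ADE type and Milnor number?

Type D_5, Milnor number mu = 5.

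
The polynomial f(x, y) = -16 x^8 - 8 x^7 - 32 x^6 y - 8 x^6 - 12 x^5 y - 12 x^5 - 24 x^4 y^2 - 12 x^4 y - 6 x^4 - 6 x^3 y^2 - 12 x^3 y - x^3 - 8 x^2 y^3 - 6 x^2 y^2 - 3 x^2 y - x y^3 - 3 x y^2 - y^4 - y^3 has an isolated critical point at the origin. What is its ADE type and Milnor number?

Type E_{7}, Milnor number mu = 7.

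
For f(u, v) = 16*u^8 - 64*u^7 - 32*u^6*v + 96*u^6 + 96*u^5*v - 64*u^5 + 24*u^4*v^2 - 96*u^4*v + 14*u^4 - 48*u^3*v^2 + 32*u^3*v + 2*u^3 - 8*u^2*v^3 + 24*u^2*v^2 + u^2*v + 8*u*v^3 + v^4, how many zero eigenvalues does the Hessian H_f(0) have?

2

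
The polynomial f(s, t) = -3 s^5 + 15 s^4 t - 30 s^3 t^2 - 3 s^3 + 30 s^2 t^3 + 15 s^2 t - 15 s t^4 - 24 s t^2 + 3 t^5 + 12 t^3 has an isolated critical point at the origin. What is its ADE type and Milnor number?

Type D_{6}, Milnor number mu = 6.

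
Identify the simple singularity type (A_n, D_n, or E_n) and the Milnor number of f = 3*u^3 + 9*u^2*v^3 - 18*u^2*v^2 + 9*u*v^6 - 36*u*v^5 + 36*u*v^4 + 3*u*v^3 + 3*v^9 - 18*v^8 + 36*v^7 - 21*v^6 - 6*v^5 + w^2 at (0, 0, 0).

The Hessian of f at 0 has rank 1. Corank 2; j^3 = 3*u^3 is a perfect cube, so E-series; the 4-jet and mu = 7 give E_7.

Type E_7, Milnor number mu = 7.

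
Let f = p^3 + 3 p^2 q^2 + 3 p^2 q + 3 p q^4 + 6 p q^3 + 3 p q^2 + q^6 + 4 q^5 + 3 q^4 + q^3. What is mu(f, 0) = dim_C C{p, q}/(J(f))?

8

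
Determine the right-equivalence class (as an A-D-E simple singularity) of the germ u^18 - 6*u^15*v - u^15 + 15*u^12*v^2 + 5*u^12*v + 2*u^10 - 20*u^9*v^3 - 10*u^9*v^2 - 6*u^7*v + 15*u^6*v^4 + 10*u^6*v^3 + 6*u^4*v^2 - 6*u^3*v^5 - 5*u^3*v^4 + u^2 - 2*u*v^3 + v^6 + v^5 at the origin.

A_{4}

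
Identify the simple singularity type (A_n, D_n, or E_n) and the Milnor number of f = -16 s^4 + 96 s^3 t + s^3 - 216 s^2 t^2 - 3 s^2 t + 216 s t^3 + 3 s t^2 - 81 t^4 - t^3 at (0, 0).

The Hessian of f at 0 is [[0, 0], [0, 0]] with rank 0, so corank 2. A Groebner basis of the Jacobian ideal J(f) in C{s,t} is {t^4, s*t^2 - 7*t^3/6, s^2 - 2*s*t + t^2}; counting standard monomials gives mu = 6. Corank 2; j^3 = (s - t)^3 is a perfect cube, so E-series; the 4-jet and mu = 6 give E_6.

Type E6, Milnor number mu = 6.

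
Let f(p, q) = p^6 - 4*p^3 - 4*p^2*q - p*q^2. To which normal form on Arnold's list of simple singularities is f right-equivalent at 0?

D_7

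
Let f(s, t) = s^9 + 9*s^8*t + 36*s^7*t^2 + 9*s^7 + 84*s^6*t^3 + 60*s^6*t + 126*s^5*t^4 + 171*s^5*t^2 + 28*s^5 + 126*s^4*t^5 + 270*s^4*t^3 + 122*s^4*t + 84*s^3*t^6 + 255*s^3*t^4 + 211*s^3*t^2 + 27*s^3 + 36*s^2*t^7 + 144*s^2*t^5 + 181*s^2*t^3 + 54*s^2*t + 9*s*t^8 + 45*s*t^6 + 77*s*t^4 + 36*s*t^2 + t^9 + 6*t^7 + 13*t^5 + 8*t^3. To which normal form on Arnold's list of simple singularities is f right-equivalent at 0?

The Hessian of f at 0 is [[0, 0], [0, 0]] with rank 0, so corank 2. A Groebner basis of the Jacobian ideal J(f) in C{s,t} is {729*s^2/2 + s*t^3 + 486*s*t + 162*t^2, -486*s^2 - 648*s*t + t^4 - 216*t^2, s^3 - 4*s*t^2/3 - 16*t^3/27, s^2*t + 4*s*t^2/3 + 4*t^3/9}; counting standard monomials gives mu = 8. Corank 2; j^3 = (3*s + 2*t)^3 is a perfect cube, so E-series; the 5-jet and mu = 8 give E_8.

E8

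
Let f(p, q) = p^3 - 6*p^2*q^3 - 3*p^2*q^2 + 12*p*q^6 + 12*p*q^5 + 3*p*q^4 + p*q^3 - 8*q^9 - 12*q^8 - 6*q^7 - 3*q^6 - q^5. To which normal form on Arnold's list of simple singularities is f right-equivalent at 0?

E7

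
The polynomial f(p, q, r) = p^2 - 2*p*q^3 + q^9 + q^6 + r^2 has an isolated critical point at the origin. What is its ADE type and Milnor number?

Type A8, Milnor number mu = 8.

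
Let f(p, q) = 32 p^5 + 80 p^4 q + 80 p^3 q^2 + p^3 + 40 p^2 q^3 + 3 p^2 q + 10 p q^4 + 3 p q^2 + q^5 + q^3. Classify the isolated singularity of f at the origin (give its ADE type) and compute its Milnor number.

Type E_{8}, Milnor number mu = 8.

The Hessian of f at 0 has rank 0. Corank 2; j^3 = (p + q)^3 is a perfect cube, so E-series; the 5-jet and mu = 8 give E_8.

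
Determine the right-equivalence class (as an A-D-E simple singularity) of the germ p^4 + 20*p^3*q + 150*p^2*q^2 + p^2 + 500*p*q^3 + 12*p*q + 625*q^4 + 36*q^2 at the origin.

The Hessian of f at 0 has rank 1. Corank 1: A-series; mu = 3 gives A_3.

A_{3}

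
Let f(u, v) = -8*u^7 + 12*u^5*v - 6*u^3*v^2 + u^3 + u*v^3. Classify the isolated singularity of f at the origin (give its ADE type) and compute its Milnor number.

Type E7, Milnor number mu = 7.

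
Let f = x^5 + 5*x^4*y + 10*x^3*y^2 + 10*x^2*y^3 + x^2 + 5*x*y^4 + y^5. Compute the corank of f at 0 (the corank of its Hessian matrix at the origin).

1

Hessian at 0 has rank 1.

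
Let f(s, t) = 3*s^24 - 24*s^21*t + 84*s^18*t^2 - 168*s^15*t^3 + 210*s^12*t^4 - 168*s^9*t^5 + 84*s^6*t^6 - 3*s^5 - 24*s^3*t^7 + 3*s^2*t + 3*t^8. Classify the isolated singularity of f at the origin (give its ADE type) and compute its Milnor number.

Type D9, Milnor number mu = 9.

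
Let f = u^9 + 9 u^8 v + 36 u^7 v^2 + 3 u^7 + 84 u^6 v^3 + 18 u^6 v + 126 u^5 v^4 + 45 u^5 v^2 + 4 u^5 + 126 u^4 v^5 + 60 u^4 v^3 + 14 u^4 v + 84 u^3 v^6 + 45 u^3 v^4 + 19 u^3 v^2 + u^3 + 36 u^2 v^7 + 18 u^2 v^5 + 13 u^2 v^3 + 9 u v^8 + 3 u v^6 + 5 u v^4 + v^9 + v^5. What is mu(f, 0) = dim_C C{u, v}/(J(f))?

8

The Hessian of f at 0 has rank 0. Corank 2; j^3 = u^3 is a perfect cube, so E-series; the 5-jet and mu = 8 give E_8.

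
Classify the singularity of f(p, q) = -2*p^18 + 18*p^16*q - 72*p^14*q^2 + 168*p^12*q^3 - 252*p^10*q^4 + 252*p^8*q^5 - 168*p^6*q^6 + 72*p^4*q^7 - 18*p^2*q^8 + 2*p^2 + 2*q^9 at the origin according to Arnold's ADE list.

The Hessian of f at 0 has rank 1. Corank 1: A-series; mu = 8 gives A_8.

A_8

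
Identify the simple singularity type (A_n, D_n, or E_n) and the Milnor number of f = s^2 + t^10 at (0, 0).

The Hessian of f at 0 is [[2, 0], [0, 0]] with rank 1, so corank 1. A Groebner basis of the Jacobian ideal J(f) in C{s,t} is {t^9, s}; counting standard monomials gives mu = 9. Corank 1: A-series; mu = 9 gives A_9.

Type A_{9}, Milnor number mu = 9.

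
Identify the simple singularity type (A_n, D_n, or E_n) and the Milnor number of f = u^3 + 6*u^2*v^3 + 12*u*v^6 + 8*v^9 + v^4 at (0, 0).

The Hessian of f at 0 has rank 0. Corank 2; j^3 = u^3 is a perfect cube, so E-series; the 4-jet and mu = 6 give E_6.

Type E_6, Milnor number mu = 6.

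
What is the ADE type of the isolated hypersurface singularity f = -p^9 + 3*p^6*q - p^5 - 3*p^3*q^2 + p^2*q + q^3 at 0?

D_{4}

The Hessian of f at 0 is [[0, 0], [0, 0]] with rank 0, so corank 2. A Groebner basis of the Jacobian ideal J(f) in C{p,q} is {q^3, p^2 + 3*q^2, p*q}; counting standard monomials gives mu = 4. Corank 2; j^3 = q*(p^2 + q^2) splits into three distinct lines over C (the quadratic factor has nonzero discriminant), so D_4.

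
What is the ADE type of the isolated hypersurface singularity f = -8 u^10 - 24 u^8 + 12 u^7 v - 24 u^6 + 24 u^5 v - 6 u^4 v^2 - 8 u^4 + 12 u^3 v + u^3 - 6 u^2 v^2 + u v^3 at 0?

The Hessian of f at 0 is [[0, 0], [0, 0]] with rank 0, so corank 2. A Groebner basis of the Jacobian ideal J(f) in C{u,v} is {3*u^2/4 + v^4 + v^3/4, u^3, u^2*v - u^2/4 - v^3/12, -u^2 + u*v^2 - v^3/3}; counting standard monomials gives mu = 7. Corank 2; j^3 = u^3 is a perfect cube, so E-series; the 4-jet and mu = 7 give E_7.

E_7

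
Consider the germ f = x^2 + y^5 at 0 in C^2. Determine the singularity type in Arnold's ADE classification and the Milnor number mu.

The Hessian of f at 0 has rank 1. Corank 1: A-series; mu = 4 gives A_4.

Type A4, Milnor number mu = 4.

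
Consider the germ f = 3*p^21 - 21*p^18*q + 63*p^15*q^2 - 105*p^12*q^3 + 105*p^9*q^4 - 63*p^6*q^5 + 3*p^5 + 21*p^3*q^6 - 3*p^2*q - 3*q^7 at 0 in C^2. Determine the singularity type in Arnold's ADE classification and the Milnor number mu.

Type D_8, Milnor number mu = 8.

The Hessian of f at 0 has rank 0. Corank 2; j^3 = -3*p^2*q has shape L^2 M (L != M), so D-series; mu = 8 gives D_8.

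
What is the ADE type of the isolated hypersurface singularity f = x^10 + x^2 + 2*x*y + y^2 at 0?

A_9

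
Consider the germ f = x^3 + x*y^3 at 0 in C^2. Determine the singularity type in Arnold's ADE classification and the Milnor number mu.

Type E_{7}, Milnor number mu = 7.

The Hessian of f at 0 is [[0, 0], [0, 0]] with rank 0, so corank 2. A Groebner basis of the Jacobian ideal J(f) in C{x,y} is {x^3, x*y^2, 3*x^2 + y^3}; counting standard monomials gives mu = 7. Corank 2; j^3 = x^3 is a perfect cube, so E-series; the 4-jet and mu = 7 give E_7.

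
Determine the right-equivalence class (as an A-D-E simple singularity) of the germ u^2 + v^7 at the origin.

A6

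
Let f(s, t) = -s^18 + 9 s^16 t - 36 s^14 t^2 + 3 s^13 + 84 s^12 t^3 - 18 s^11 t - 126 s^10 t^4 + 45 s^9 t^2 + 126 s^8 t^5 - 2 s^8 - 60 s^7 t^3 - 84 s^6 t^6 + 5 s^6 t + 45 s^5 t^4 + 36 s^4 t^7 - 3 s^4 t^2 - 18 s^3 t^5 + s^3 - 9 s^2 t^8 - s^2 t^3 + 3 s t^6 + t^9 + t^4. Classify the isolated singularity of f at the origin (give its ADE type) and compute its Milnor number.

The Hessian of f at 0 is [[0, 0], [0, 0]] with rank 0, so corank 2. A Groebner basis of the Jacobian ideal J(f) in C{s,t} is {t^3, s^2}; counting standard monomials gives mu = 6. Corank 2; j^3 = s^3 is a perfect cube, so E-series; the 4-jet and mu = 6 give E_6.

Type E6, Milnor number mu = 6.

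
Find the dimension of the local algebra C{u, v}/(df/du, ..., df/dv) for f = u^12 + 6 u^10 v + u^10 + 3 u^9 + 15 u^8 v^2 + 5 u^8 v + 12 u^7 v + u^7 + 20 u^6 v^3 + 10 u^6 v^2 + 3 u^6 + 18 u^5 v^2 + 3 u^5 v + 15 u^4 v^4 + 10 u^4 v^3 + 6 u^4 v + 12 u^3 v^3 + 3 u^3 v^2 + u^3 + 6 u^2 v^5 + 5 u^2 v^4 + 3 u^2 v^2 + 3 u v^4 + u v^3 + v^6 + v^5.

7

The Hessian of f at 0 has rank 0. Corank 2; j^3 = u^3 is a perfect cube, so E-series; the 4-jet and mu = 7 give E_7.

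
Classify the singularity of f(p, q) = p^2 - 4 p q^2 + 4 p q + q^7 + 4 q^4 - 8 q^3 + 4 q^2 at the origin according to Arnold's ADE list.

A_6

The Hessian of f at 0 is [[2, 4], [4, 8]] with rank 1, so corank 1. A Groebner basis of the Jacobian ideal J(f) in C{p,q} is {p^3 + 6*p^2*q + 6*p^2 + 16*p*q + 4*p + 8*q, -p/2 + q^2 - q}; counting standard monomials gives mu = 6. Corank 1: A-series; mu = 6 gives A_6.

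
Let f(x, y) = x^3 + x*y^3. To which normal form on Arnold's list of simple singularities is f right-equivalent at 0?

E_{7}

The Hessian of f at 0 has rank 0. Corank 2; j^3 = x^3 is a perfect cube, so E-series; the 4-jet and mu = 7 give E_7.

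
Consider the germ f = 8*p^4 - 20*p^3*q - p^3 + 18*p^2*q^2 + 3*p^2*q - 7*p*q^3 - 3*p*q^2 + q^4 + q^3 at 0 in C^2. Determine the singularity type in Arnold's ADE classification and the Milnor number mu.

The Hessian of f at 0 has rank 0. Corank 2; j^3 = -(p - q)^3 is a perfect cube, so E-series; the 4-jet and mu = 7 give E_7.

Type E7, Milnor number mu = 7.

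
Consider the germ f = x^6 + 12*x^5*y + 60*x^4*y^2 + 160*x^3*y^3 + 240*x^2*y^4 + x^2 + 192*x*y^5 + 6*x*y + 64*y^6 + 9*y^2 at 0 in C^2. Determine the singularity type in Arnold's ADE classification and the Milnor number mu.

Type A5, Milnor number mu = 5.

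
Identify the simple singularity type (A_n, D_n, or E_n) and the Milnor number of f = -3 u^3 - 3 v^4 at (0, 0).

Type E6, Milnor number mu = 6.

The Hessian of f at 0 is [[0, 0], [0, 0]] with rank 0, so corank 2. A Groebner basis of the Jacobian ideal J(f) in C{u,v} is {v^3, u^2}; counting standard monomials gives mu = 6. Corank 2; j^3 = -3*u^3 is a perfect cube, so E-series; the 4-jet and mu = 6 give E_6.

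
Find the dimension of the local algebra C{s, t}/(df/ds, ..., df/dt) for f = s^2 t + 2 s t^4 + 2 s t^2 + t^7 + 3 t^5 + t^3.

6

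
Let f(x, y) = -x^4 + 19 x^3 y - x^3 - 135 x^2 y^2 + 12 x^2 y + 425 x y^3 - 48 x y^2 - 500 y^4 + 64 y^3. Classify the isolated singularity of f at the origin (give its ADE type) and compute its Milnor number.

The Hessian of f at 0 has rank 0. Corank 2; j^3 = -(x - 4*y)^3 is a perfect cube, so E-series; the 4-jet and mu = 7 give E_7.

Type E_{7}, Milnor number mu = 7.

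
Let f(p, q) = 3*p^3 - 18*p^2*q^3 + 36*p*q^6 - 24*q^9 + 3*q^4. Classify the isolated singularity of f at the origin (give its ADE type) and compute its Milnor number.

The Hessian of f at 0 is [[0, 0], [0, 0]] with rank 0, so corank 2. A Groebner basis of the Jacobian ideal J(f) in C{p,q} is {q^3, p^2}; counting standard monomials gives mu = 6. Corank 2; j^3 = 3*p^3 is a perfect cube, so E-series; the 4-jet and mu = 6 give E_6.

Type E_6, Milnor number mu = 6.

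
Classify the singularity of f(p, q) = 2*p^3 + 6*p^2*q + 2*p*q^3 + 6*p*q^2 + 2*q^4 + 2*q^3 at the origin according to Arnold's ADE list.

E7

The Hessian of f at 0 has rank 0. Corank 2; j^3 = 2*(p + q)^3 is a perfect cube, so E-series; the 4-jet and mu = 7 give E_7.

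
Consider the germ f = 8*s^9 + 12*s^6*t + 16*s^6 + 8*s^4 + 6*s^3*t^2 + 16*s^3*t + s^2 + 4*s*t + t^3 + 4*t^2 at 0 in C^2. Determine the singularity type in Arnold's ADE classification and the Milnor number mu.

The Hessian of f at 0 has rank 1. Corank 1: A-series; mu = 2 gives A_2.

Type A2, Milnor number mu = 2.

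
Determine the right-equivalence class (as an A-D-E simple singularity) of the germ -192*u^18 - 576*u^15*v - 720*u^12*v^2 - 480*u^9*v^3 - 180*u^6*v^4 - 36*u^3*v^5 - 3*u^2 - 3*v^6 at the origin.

A_{5}

The Hessian of f at 0 is [[-6, 0], [0, 0]] with rank 1, so corank 1. A Groebner basis of the Jacobian ideal J(f) in C{u,v} is {v^5, u}; counting standard monomials gives mu = 5. Corank 1: A-series; mu = 5 gives A_5.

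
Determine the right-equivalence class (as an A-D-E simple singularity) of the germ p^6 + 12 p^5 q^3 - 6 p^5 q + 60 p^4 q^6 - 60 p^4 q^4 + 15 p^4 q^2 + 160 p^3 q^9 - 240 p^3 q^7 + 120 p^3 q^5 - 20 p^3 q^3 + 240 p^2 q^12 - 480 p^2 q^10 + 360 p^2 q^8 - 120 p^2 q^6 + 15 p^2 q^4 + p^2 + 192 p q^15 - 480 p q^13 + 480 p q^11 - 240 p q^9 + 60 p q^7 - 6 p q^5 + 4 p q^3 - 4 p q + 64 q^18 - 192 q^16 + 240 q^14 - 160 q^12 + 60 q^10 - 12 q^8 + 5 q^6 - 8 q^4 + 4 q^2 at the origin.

A_{5}

The Hessian of f at 0 is [[2, -4], [-4, 8]] with rank 1, so corank 1. A Groebner basis of the Jacobian ideal J(f) in C{p,q} is {p*q^2 + p - 2*q, p/2 + q^3 - q, p^2 - 4*p*q + 4*q^2}; counting standard monomials gives mu = 5. Corank 1: A-series; mu = 5 gives A_5.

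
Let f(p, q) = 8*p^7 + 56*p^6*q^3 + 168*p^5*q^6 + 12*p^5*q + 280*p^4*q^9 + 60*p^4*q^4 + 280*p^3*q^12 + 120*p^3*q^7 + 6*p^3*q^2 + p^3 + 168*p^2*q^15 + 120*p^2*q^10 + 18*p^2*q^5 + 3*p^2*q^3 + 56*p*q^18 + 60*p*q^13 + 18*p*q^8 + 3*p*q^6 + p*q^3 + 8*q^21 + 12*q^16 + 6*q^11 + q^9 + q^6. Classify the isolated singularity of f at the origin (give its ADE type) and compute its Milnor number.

The Hessian of f at 0 has rank 0. Corank 2; j^3 = p^3 is a perfect cube, so E-series; the 4-jet and mu = 7 give E_7.

Type E_{7}, Milnor number mu = 7.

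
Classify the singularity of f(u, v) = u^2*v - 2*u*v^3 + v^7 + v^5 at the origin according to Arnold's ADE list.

The Hessian of f at 0 has rank 0. Corank 2; j^3 = u^2*v has shape L^2 M (L != M), so D-series; mu = 8 gives D_8.

D8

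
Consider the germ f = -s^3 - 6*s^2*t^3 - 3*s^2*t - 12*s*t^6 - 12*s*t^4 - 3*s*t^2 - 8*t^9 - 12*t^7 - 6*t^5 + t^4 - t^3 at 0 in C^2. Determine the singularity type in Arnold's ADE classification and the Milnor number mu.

The Hessian of f at 0 is [[0, 0], [0, 0]] with rank 0, so corank 2. A Groebner basis of the Jacobian ideal J(f) in C{s,t} is {t^3, s^2 + 2*s*t + t^2}; counting standard monomials gives mu = 6. Corank 2; j^3 = -(s + t)^3 is a perfect cube, so E-series; the 4-jet and mu = 6 give E_6.

Type E_{6}, Milnor number mu = 6.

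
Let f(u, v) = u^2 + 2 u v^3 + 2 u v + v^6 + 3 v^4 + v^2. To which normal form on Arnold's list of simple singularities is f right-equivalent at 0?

A3

The Hessian of f at 0 has rank 1. Corank 1: A-series; mu = 3 gives A_3.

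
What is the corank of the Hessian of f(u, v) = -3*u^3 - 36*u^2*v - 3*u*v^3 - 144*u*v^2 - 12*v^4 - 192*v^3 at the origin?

2

The Hessian at 0 is [[0, 0], [0, 0]] of rank 0; hence corank 2.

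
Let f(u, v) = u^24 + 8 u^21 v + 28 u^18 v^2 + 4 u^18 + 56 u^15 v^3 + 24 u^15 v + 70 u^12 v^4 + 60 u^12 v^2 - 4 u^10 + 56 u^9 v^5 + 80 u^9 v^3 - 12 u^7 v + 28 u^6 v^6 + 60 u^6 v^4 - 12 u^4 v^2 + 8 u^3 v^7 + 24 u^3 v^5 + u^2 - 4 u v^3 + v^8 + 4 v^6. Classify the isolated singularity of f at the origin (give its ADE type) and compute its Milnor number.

Type A7, Milnor number mu = 7.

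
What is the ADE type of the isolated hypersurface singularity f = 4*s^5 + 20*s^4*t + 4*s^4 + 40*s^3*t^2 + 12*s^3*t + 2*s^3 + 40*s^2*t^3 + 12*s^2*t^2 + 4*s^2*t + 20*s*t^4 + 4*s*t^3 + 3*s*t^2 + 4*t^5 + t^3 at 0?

D_4

The Hessian of f at 0 is [[0, 0], [0, 0]] with rank 0, so corank 2. A Groebner basis of the Jacobian ideal J(f) in C{s,t} is {t^3, s^2 - 3*t^2/2, s*t + 3*t^2/2}; counting standard monomials gives mu = 4. Corank 2; j^3 = (s + t)*(2*s^2 + 2*s*t + t^2) splits into three distinct lines over C (the quadratic factor has nonzero discriminant), so D_4.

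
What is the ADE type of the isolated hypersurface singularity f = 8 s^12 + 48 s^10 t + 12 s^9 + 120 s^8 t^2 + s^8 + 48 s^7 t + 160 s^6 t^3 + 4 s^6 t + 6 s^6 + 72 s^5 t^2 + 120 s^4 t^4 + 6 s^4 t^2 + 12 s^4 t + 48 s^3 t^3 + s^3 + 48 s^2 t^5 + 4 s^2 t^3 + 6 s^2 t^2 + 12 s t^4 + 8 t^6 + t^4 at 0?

E_{6}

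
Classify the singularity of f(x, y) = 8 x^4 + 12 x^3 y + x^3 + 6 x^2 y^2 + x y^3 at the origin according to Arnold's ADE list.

E_{7}

The Hessian of f at 0 has rank 0. Corank 2; j^3 = x^3 is a perfect cube, so E-series; the 4-jet and mu = 7 give E_7.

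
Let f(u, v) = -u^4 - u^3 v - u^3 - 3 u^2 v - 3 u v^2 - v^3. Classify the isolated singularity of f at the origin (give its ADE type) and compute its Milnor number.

Type E_7, Milnor number mu = 7.

The Hessian of f at 0 is [[0, 0], [0, 0]] with rank 0, so corank 2. A Groebner basis of the Jacobian ideal J(f) in C{u,v} is {3*u^2 + 6*u*v + v^4 - v^3 + 3*v^2, u^3 + 3*u^2 + 6*u*v + 3*v^2, u^2*v - 3*u^2 - 6*u*v - 3*v^2, 2*u^2 + u*v^2 + 4*u*v + v^3/3 + 2*v^2}; counting standard monomials gives mu = 7. Corank 2; j^3 = -(u + v)^3 is a perfect cube, so E-series; the 4-jet and mu = 7 give E_7.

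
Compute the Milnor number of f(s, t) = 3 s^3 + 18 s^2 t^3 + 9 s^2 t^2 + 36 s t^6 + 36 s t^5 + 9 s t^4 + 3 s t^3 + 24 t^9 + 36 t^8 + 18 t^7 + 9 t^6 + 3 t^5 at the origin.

The Hessian of f at 0 has rank 0. Corank 2; j^3 = 3*s^3 is a perfect cube, so E-series; the 4-jet and mu = 7 give E_7.

7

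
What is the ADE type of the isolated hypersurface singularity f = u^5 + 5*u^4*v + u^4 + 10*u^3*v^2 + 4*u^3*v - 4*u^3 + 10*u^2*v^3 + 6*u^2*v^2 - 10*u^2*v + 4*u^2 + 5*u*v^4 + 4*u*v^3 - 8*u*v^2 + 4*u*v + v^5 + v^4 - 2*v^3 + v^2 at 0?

The Hessian of f at 0 is [[8, 4], [4, 2]] with rank 1, so corank 1. A Groebner basis of the Jacobian ideal J(f) in C{u,v} is {-16*u + v^3 + 2*v^2 - 8*v, u^2 + 2*u - v^2/2 + v, u*v - 2*u + 3*v^2/4 - v}; counting standard monomials gives mu = 4. Corank 1: A-series; mu = 4 gives A_4.

A_{4}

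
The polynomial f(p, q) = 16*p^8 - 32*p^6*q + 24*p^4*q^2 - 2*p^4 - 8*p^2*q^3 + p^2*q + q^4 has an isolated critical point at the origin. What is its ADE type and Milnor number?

Type D_5, Milnor number mu = 5.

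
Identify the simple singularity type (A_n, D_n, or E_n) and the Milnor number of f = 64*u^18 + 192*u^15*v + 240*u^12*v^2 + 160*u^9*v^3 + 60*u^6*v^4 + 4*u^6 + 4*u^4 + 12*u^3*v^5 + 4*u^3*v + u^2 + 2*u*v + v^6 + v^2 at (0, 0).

Type A_{5}, Milnor number mu = 5.

The Hessian of f at 0 has rank 1. Corank 1: A-series; mu = 5 gives A_5.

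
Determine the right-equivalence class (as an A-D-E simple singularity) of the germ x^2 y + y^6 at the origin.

D_{7}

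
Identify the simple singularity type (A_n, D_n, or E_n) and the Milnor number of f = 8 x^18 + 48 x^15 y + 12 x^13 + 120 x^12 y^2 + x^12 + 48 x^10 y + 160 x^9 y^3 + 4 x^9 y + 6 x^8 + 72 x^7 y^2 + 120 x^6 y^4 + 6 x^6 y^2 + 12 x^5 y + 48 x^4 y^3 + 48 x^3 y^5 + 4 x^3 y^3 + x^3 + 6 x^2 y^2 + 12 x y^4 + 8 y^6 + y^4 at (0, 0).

Type E_6, Milnor number mu = 6.

The Hessian of f at 0 has rank 0. Corank 2; j^3 = x^3 is a perfect cube, so E-series; the 4-jet and mu = 6 give E_6.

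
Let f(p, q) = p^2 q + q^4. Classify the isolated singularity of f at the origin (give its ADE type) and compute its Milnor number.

Type D5, Milnor number mu = 5.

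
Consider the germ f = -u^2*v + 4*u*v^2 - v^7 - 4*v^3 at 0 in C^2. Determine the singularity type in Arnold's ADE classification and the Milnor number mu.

The Hessian of f at 0 has rank 0. Corank 2; j^3 = -v*(u - 2*v)^2 has shape L^2 M (L != M), so D-series; mu = 8 gives D_8.

Type D_8, Milnor number mu = 8.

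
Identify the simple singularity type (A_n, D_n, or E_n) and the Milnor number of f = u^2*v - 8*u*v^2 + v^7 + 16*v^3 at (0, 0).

The Hessian of f at 0 is [[0, 0], [0, 0]] with rank 0, so corank 2. A Groebner basis of the Jacobian ideal J(f) in C{u,v} is {u^2/7 + v^6 - 16*v^2/7, u^3 - 64*v^3, u*v - 4*v^2}; counting standard monomials gives mu = 8. Corank 2; j^3 = v*(u - 4*v)^2 has shape L^2 M (L != M), so D-series; mu = 8 gives D_8.

Type D_8, Milnor number mu = 8.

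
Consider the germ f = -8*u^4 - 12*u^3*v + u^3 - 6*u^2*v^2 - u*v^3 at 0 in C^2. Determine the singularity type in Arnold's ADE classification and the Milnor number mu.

Type E_7, Milnor number mu = 7.

The Hessian of f at 0 has rank 0. Corank 2; j^3 = u^3 is a perfect cube, so E-series; the 4-jet and mu = 7 give E_7.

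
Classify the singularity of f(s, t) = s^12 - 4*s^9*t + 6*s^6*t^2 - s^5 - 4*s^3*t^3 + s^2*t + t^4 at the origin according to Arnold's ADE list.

D_5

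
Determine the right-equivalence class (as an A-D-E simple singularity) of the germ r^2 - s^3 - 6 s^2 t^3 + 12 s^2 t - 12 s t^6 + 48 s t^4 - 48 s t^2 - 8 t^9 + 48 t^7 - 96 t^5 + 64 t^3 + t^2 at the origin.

A2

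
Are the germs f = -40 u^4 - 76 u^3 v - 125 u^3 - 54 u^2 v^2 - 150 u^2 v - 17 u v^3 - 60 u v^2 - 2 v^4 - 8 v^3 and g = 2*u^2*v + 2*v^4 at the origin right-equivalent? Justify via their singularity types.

No.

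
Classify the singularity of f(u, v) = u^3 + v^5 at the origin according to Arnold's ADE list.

The Hessian of f at 0 has rank 0. Corank 2; j^3 = u^3 is a perfect cube, so E-series; the 5-jet and mu = 8 give E_8.

E_{8}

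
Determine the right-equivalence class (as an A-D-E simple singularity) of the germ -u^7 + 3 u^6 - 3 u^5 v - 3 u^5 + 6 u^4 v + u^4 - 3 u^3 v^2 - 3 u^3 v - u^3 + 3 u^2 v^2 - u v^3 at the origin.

The Hessian of f at 0 is [[0, 0], [0, 0]] with rank 0, so corank 2. A Groebner basis of the Jacobian ideal J(f) in C{u,v} is {3*u^2 + v^4 + v^3, u^3, u^2*v - u^2 - v^3/3, -2*u^2 + u*v^2 - 2*v^3/3}; counting standard monomials gives mu = 7. Corank 2; j^3 = -u^3 is a perfect cube, so E-series; the 4-jet and mu = 7 give E_7.

E_{7}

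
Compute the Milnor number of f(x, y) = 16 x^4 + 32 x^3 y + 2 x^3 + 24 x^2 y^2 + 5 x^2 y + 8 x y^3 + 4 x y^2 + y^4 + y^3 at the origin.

5

The Hessian of f at 0 has rank 0. Corank 2; j^3 = (x + y)^2*(2*x + y) has shape L^2 M (L != M), so D-series; mu = 5 gives D_5.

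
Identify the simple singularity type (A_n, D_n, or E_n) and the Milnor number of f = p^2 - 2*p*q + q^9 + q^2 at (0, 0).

The Hessian of f at 0 is [[2, -2], [-2, 2]] with rank 1, so corank 1. A Groebner basis of the Jacobian ideal J(f) in C{p,q} is {q^8, p - q}; counting standard monomials gives mu = 8. Corank 1: A-series; mu = 8 gives A_8.

Type A8, Milnor number mu = 8.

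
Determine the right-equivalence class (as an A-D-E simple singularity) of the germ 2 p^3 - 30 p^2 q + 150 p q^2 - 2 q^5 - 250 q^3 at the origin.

The Hessian of f at 0 has rank 0. Corank 2; j^3 = 2*(p - 5*q)^3 is a perfect cube, so E-series; the 5-jet and mu = 8 give E_8.

E8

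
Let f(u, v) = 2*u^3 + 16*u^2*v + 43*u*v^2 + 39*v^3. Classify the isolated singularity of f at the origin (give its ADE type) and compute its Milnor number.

The Hessian of f at 0 is [[0, 0], [0, 0]] with rank 0, so corank 2. A Groebner basis of the Jacobian ideal J(f) in C{u,v} is {v^3, u^2 - 23*v^2/2, u*v + 7*v^2/2}; counting standard monomials gives mu = 4. Corank 2; j^3 = (u + 3*v)*(2*u^2 + 10*u*v + 13*v^2) splits into three distinct lines over C (the quadratic factor has nonzero discriminant), so D_4.

Type D_4, Milnor number mu = 4.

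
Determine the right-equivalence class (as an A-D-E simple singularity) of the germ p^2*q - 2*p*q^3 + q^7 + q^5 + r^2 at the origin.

D8

The Hessian of f at 0 is [[0, 0, 0], [0, 0, 0], [0, 0, 2]] with rank 1, so corank 2. A Groebner basis of the Jacobian ideal J(f) in C{p,q,r} is {p^2*q^2 + p^2/7 - p*q^2/7, p^3 + p^2/7 - p*q^2/7, -p*q + q^3, r}; counting standard monomials gives mu = 8. Corank 2; j^3 = p^2*q has shape L^2 M (L != M), so D-series; mu = 8 gives D_8.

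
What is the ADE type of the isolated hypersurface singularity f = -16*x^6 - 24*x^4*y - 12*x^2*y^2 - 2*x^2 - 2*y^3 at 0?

A_{2}

The Hessian of f at 0 is [[-4, 0], [0, 0]] with rank 1, so corank 1. A Groebner basis of the Jacobian ideal J(f) in C{x,y} is {y^2, x}; counting standard monomials gives mu = 2. Corank 1: A-series; mu = 2 gives A_2.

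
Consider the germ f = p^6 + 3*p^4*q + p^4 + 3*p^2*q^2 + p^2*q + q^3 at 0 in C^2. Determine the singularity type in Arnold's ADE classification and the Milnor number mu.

Type D_4, Milnor number mu = 4.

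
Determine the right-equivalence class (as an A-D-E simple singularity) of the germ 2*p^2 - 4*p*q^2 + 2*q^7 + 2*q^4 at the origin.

A_6

The Hessian of f at 0 is [[4, 0], [0, 0]] with rank 1, so corank 1. A Groebner basis of the Jacobian ideal J(f) in C{p,q} is {p^3, -p + q^2}; counting standard monomials gives mu = 6. Corank 1: A-series; mu = 6 gives A_6.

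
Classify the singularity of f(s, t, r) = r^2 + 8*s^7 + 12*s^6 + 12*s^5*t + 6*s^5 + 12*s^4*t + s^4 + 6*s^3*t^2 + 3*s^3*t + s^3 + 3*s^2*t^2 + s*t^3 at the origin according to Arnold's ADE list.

The Hessian of f at 0 is [[0, 0, 0], [0, 0, 0], [0, 0, 2]] with rank 1, so corank 2. A Groebner basis of the Jacobian ideal J(f) in C{s,t,r} is {3*s^2 + t^4 + t^3, s^3, s^2*t - s^2 - t^3/3, 2*s^2 + s*t^2 + 2*t^3/3, r}; counting standard monomials gives mu = 7. Corank 2; j^3 = s^3 is a perfect cube, so E-series; the 4-jet and mu = 7 give E_7.

E_{7}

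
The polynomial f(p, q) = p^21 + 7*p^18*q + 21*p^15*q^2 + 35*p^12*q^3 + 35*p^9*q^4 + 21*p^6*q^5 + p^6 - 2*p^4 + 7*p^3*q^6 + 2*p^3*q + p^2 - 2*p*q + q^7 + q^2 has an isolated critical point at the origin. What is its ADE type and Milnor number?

Type A_{6}, Milnor number mu = 6.

The Hessian of f at 0 is [[2, -2], [-2, 2]] with rank 1, so corank 1. A Groebner basis of the Jacobian ideal J(f) in C{p,q} is {-p*q + q^4 + q^2, p*q^2 - p/3 - 2*q^3/3 + q/3, p^2 - 2*p*q + q^2}; counting standard monomials gives mu = 6. Corank 1: A-series; mu = 6 gives A_6.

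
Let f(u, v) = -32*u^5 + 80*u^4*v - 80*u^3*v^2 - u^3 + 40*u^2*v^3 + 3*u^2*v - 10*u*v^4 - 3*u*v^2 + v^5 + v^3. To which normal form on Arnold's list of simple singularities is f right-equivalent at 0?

E8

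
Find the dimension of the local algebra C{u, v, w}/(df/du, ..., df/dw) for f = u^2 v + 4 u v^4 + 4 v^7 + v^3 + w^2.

The Hessian of f at 0 has rank 1. Corank 2; j^3 = v*(u^2 + v^2) splits into three distinct lines over C (the quadratic factor has nonzero discriminant), so D_4.

4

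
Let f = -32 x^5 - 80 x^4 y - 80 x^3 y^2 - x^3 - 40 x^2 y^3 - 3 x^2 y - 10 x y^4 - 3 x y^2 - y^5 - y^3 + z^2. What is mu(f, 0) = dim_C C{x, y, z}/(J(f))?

8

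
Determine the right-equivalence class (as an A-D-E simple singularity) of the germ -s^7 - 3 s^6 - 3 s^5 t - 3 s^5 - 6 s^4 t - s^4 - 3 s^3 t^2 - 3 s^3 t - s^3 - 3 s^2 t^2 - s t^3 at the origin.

E_{7}

The Hessian of f at 0 is [[0, 0], [0, 0]] with rank 0, so corank 2. A Groebner basis of the Jacobian ideal J(f) in C{s,t} is {3*s^2 + t^4 + t^3, s^3, s^2*t - s^2 - t^3/3, 2*s^2 + s*t^2 + 2*t^3/3}; counting standard monomials gives mu = 7. Corank 2; j^3 = -s^3 is a perfect cube, so E-series; the 4-jet and mu = 7 give E_7.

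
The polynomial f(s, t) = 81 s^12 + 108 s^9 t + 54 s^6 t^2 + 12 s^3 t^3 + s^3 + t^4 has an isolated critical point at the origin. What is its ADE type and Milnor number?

Type E_6, Milnor number mu = 6.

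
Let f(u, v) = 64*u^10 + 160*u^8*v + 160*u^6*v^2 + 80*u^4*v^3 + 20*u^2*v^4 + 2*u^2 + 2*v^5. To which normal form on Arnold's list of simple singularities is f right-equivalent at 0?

The Hessian of f at 0 has rank 1. Corank 1: A-series; mu = 4 gives A_4.

A_4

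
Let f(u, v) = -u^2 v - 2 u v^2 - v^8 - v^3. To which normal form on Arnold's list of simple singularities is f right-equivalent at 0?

The Hessian of f at 0 is [[0, 0], [0, 0]] with rank 0, so corank 2. A Groebner basis of the Jacobian ideal J(f) in C{u,v} is {u^2/8 + v^7 - v^2/8, u^3 + v^3, u*v + v^2}; counting standard monomials gives mu = 9. Corank 2; j^3 = -v*(u + v)^2 has shape L^2 M (L != M), so D-series; mu = 9 gives D_9.

D_{9}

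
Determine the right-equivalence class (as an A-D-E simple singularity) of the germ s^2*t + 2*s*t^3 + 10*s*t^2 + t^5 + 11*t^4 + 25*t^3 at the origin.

D5

The Hessian of f at 0 is [[0, 0], [0, 0]] with rank 0, so corank 2. A Groebner basis of the Jacobian ideal J(f) in C{s,t} is {s*t^2 - 5*s*t - 25*t^2, s*t + t^3 + 5*t^2, s^2 + 6*s*t + 5*t^2}; counting standard monomials gives mu = 5. Corank 2; j^3 = t*(s + 5*t)^2 has shape L^2 M (L != M), so D-series; mu = 5 gives D_5.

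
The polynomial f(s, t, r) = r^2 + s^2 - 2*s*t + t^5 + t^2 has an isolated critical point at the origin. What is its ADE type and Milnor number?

Type A_4, Milnor number mu = 4.

The Hessian of f at 0 has rank 2. Corank 1: A-series; mu = 4 gives A_4.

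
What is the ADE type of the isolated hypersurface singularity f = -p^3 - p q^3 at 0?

E_7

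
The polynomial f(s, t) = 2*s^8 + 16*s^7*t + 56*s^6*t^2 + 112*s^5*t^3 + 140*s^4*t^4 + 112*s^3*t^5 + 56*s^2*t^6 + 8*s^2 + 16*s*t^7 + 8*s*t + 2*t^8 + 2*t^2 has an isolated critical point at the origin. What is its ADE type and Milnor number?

Type A_7, Milnor number mu = 7.

The Hessian of f at 0 is [[16, 8], [8, 4]] with rank 1, so corank 1. A Groebner basis of the Jacobian ideal J(f) in C{s,t} is {t^7, s + t/2}; counting standard monomials gives mu = 7. Corank 1: A-series; mu = 7 gives A_7.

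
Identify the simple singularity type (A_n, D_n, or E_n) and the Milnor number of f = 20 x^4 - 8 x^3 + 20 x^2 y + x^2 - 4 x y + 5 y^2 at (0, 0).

Type A_1, Milnor number mu = 1.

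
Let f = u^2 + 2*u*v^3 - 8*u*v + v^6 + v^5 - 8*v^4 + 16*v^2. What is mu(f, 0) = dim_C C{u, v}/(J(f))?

4

The Hessian of f at 0 has rank 1. Corank 1: A-series; mu = 4 gives A_4.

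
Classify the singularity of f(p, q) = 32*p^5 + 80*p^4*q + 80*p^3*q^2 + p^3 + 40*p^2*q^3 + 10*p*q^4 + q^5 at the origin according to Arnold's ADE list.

E_{8}

The Hessian of f at 0 is [[0, 0], [0, 0]] with rank 0, so corank 2. A Groebner basis of the Jacobian ideal J(f) in C{p,q} is {q^5, p*q^3 + q^4/8, p^2}; counting standard monomials gives mu = 8. Corank 2; j^3 = p^3 is a perfect cube, so E-series; the 5-jet and mu = 8 give E_8.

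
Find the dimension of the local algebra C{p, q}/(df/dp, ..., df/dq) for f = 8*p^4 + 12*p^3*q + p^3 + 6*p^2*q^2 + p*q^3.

The Hessian of f at 0 has rank 0. Corank 2; j^3 = p^3 is a perfect cube, so E-series; the 4-jet and mu = 7 give E_7.

7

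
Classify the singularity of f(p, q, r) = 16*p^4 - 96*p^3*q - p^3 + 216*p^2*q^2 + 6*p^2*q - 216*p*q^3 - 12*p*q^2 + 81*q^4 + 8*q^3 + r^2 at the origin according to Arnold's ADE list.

E_{6}

The Hessian of f at 0 has rank 1. Corank 2; j^3 = -(p - 2*q)^3 is a perfect cube, so E-series; the 4-jet and mu = 6 give E_6.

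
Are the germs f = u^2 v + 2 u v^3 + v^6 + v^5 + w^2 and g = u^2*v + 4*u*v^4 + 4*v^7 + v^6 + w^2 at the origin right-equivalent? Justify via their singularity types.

Yes.

The Hessian of f at 0 is [[0, 0, 0], [0, 0, 0], [0, 0, 2]] with rank 1, so corank 2. A Groebner basis of the Jacobian ideal J(f) in C{u,v,w} is {u^3, u^2*v + u^2/6 + u*v^2/6, u*v + v^3, w}; counting standard monomials gives mu = 7. Corank 2; j^3 = u^2*v has shape L^2 M (L != M), so D-series; mu = 7 gives D_7. The Hessian of g at 0 is [[0, 0, 0], [0, 0, 0], [0, 0, 2]] with rank 1, so corank 2. A Groebner basis of the Jacobian ideal J(g) in C{u,v,w} is {u*v/2 + v^4, u^3, u^2*v, -u^2/3 + u*v^2, w}; counting standard monomials gives mu = 7. Corank 2; j^3 = u^2*v has shape L^2 M (L != M), so D-series; mu = 7 gives D_7. Both have type D_7, hence right-equivalent.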